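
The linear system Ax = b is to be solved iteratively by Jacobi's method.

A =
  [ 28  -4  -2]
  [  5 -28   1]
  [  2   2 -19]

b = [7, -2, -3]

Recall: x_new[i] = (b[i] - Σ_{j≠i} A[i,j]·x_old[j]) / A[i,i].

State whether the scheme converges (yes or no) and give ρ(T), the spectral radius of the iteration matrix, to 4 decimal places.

A = D + L + U where D = diag(28, -28, -19).
Jacobi T = -D⁻¹(L+U): T[2,0] = -(2)/(-19) = +0.1053; T[2,2] = 0.
  T[0,:] = [+0.0000  +0.1429  +0.0714]
  T[1,:] = [+0.1786  +0.0000  +0.0357]
  T[2,:] = [+0.1053  +0.1053  +0.0000]
|eigenvalues of T|: 0.2135, 0.1577, 0.0558.
spectral radius ρ = 0.2135; 0.2135 < 1, so it converges for any x₀.

yes, ρ = 0.2135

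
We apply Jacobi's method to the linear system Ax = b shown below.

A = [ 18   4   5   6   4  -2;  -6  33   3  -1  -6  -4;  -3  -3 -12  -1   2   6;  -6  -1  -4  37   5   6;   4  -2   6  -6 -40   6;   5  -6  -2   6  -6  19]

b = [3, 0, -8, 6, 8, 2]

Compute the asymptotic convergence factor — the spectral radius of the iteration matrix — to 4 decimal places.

A = D + L + U where D = diag(18, 33, -12, 37, -40, 19).
Jacobi T = -D⁻¹(L+U): T[3,1] = -(-1)/(37) = +0.0270; T[3,3] = 0.
  T[0,:] = [+0.0000 -0.2222 -0.2778 -0.3333 -0.2222 +0.1111]
  T[1,:] = [+0.1818 +0.0000 -0.0909 +0.0303 +0.1818 +0.1212]
  T[2,:] = [-0.2500 -0.2500 +0.0000 -0.0833 +0.1667 +0.5000]
  T[3,:] = [+0.1622 +0.0270 +0.1081 +0.0000 -0.1351 -0.1622]
  T[4,:] = [+0.1000 -0.0500 +0.1500 -0.1500 +0.0000 +0.1500]
  T[5,:] = [-0.2632 +0.3158 +0.1053 -0.3158 +0.3158 +0.0000]
|λ(T)| sorted: 0.5690, 0.4612, 0.4091, 0.4091, 0.2074, 0.0290.
ρ(T) = max|λ| = 0.5690; 0.5690 < 1: convergent.

0.5690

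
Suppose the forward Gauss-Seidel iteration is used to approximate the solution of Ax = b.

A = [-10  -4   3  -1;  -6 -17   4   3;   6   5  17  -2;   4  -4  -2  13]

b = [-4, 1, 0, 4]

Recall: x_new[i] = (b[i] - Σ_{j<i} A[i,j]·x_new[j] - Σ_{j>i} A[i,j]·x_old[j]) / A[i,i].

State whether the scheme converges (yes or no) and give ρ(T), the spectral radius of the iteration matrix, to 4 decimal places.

yes, ρ = 0.3335

Write A = D+L+U with D = diag(-10, -17, 17, 13).
T_GS = -(D+L)⁻¹U: row 0 first, T[0,1] = -(-4)/(-10) = -0.4000; later rows by forward substitution.
  T[0,:] = [+0.0000  -0.4000  +0.3000  -0.1000]
  T[1,:] = [+0.0000  +0.1412  +0.1294  +0.2118]
  T[2,:] = [+0.0000  +0.0997  -0.1439  +0.0907]
  T[3,:] = [+0.0000  +0.1818  -0.0746  +0.1099]
moduli |λ_i(T)| = 0.3335, 0.1641, 0.0623, 0.0000.
ρ = 0.3335; 0.3335 < 1: convergent.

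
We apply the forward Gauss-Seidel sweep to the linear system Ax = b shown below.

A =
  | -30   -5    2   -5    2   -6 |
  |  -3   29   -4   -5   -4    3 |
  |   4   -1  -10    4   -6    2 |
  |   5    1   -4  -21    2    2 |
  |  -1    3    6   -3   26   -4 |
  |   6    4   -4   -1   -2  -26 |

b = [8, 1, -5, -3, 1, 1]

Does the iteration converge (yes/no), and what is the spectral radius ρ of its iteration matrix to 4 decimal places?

yes, ρ = 0.2478

Diagonal D = diag(-30, 29, -10, -21, 26, -26); L, U strict lower/upper.
GS T = -(D+L)⁻¹U: row 0 first, T[0,2] = -(2)/(-30) = +0.0667; later rows by forward substitution.
  T[0,:] = [+0.0000, -0.1667, +0.0667, -0.1667, +0.0667, -0.2000]
  T[1,:] = [+0.0000, -0.0172, +0.1448, +0.1552, +0.1448, -0.1241]
  T[2,:] = [+0.0000, -0.0649, +0.0122, +0.3178, -0.5878, +0.1324]
  T[3,:] = [+0.0000, -0.0281, +0.0204, -0.0928, +0.2300, +0.0165]
  T[4,:] = [+0.0000, +0.0073, -0.0146, -0.1084, +0.1480, +0.1318]
  T[5,:] = [+0.0000, -0.0306, +0.0361, -0.0516, +0.1079, -0.0964]
|λ(T)| sorted: 0.2478, 0.1141, 0.1141, 0.0982, 0.0982, 0.0000.
ρ(T) = max|λ| = 0.2478; 0.2478 < 1, so it converges for any x₀.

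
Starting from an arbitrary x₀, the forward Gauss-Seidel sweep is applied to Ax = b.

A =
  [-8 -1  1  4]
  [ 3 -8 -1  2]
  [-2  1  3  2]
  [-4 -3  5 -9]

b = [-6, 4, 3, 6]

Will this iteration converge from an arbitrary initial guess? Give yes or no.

A = D + L + U where D = diag(-8, -8, 3, -9).
Gauss-Seidel: T = -(D+L)⁻¹U, row 0 first, T[0,3] = -(4)/(-8) = +0.5000; later rows by forward substitution.
  T[0,:] = [+0.0000 -0.1250 +0.1250 +0.5000]
  T[1,:] = [+0.0000 -0.0469 -0.0781 +0.4375]
  T[2,:] = [+0.0000 -0.0677 +0.1094 -0.4792]
  T[3,:] = [+0.0000 +0.0336 +0.0312 -0.6343]
eigenvalue magnitudes: 0.6384, 0.1247, 0.0581, 0.0000.
ρ(T) = max|λ| = 0.6384; 0.6384 < 1 ⇒ converges.

yes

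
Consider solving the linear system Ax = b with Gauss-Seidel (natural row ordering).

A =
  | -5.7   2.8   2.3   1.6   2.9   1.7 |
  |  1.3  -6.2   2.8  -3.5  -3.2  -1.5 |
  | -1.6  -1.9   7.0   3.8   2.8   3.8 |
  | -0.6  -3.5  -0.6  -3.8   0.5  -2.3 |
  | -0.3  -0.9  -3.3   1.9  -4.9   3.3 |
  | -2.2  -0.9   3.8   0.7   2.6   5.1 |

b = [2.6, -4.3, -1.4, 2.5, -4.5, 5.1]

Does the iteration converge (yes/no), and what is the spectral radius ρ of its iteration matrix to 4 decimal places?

no, ρ = 1.6281

A = D + L + U where D = diag(-5.7, -6.2, 7, -3.8, -4.9, 5.1).
T_GS = -(D+L)⁻¹U: row 0 first, T[0,2] = -(2.3)/(-5.7) = +0.4035; later rows by forward substitution.
  T[0,:] = [+0.0000  +0.4912  +0.4035  +0.2807  +0.5088  +0.2982]
  T[1,:] = [+0.0000  +0.1030  +0.5362  -0.5057  -0.4095  -0.1794]
  T[2,:] = [+0.0000  +0.1402  +0.2378  -0.6159  -0.3948  -0.5234]
  T[3,:] = [+0.0000  -0.1946  -0.5951  +0.5187  +0.4907  -0.4045]
  T[4,:] = [+0.0000  -0.2189  -0.5141  +0.6916  +0.5003  +0.8838]
  T[5,:] = [+0.0000  +0.2639  +0.4353  +0.0670  +0.1190  +0.0919]
eigenvalue magnitudes: 1.6281, 0.3364, 0.3364, 0.2019, 0.1238, 0.0000.
ρ(T) = max|λ| = 1.6281; 1.6281 > 1: divergent.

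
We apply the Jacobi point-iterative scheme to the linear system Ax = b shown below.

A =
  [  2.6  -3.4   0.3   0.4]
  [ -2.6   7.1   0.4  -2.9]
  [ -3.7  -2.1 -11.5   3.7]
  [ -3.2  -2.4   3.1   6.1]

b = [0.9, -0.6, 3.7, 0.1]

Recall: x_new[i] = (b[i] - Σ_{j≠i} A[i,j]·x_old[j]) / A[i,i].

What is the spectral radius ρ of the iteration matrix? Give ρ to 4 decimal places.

0.9447

Let D = diag(2.6, 7.1, -11.5, 6.1); L, U the strict triangles.
Jacobi: T = -D⁻¹(L+U), T[3,1] = -(-2.4)/(6.1) = +0.3934; T[3,3] = 0.
  T[0,:] = [+0.0000, +1.3077, -0.1154, -0.1538]
  T[1,:] = [+0.3662, +0.0000, -0.0563, +0.4085]
  T[2,:] = [-0.3217, -0.1826, +0.0000, +0.3217]
  T[3,:] = [+0.5246, +0.3934, -0.5082, +0.0000]
|λ(T)| sorted: 0.9447, 0.6086, 0.4951, 0.4951.
spectral radius ρ = 0.9447; 0.9447 < 1, so it converges for any x₀.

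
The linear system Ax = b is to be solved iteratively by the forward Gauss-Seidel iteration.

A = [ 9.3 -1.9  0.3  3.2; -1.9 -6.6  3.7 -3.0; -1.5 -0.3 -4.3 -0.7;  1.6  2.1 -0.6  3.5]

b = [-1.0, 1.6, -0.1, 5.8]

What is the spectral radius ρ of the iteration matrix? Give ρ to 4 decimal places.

A = D + L + U where D = diag(9.3, -6.6, -4.3, 3.5).
GS T = -(D+L)⁻¹U: row 0 first, T[0,3] = -(3.2)/(9.3) = -0.3441; later rows by forward substitution.
  T[0,:] = [+0.0000  +0.2043  -0.0323  -0.3441]
  T[1,:] = [+0.0000  -0.0588  +0.5699  -0.3555]
  T[2,:] = [+0.0000  -0.0672  -0.0285  -0.0180]
  T[3,:] = [+0.0000  -0.0696  -0.3321  +0.3675]
eigenvalue magnitudes: 0.3934, 0.1472, 0.1472, 0.0000.
ρ(T) = max|λ| = 0.3934; 0.3934 < 1, so it converges for any x₀.

0.3934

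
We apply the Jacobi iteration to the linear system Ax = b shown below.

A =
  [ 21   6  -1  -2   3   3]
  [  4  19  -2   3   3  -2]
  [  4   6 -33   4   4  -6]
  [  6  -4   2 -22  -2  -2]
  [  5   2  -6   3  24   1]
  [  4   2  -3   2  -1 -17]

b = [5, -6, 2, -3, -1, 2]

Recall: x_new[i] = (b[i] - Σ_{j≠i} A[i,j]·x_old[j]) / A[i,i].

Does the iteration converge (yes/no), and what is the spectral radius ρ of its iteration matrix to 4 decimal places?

yes, ρ = 0.5148

A = D + L + U where D = diag(21, 19, -33, -22, 24, -17).
Jacobi T = -D⁻¹(L+U): T[4,1] = -(2)/(24) = -0.0833; T[4,4] = 0.
  T[0,:] = [+0.0000, -0.2857, +0.0476, +0.0952, -0.1429, -0.1429]
  T[1,:] = [-0.2105, +0.0000, +0.1053, -0.1579, -0.1579, +0.1053]
  T[2,:] = [+0.1212, +0.1818, +0.0000, +0.1212, +0.1212, -0.1818]
  T[3,:] = [+0.2727, -0.1818, +0.0909, +0.0000, -0.0909, -0.0909]
  T[4,:] = [-0.2083, -0.0833, +0.2500, -0.1250, +0.0000, -0.0417]
  T[5,:] = [+0.2353, +0.1176, -0.1765, +0.1176, -0.0588, +0.0000]
moduli |λ_i(T)| = 0.5148, 0.3423, 0.3423, 0.1576, 0.0516, 0.0516.
ρ = 0.5148; 0.5148 < 1, so it converges for any x₀.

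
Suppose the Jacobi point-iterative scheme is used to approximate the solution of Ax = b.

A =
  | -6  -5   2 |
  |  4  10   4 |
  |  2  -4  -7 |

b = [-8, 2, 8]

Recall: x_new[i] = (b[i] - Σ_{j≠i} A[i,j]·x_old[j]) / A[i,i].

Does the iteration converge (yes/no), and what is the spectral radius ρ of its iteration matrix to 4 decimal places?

Write A = D+L+U with D = diag(-6, 10, -7).
T_J = -D⁻¹(L+U): T[0,1] = -(-5)/(-6) = -0.8333; T[0,0] = 0.
  T[0,:] = [+0.0000  -0.8333  +0.3333]
  T[1,:] = [-0.4000  +0.0000  -0.4000]
  T[2,:] = [+0.2857  -0.5714  +0.0000]
moduli |λ_i(T)| = 0.9186, 0.6152, 0.3033.
ρ(T) = max|λ| = 0.9186; 0.9186 < 1 ⇒ converges.

yes, ρ = 0.9186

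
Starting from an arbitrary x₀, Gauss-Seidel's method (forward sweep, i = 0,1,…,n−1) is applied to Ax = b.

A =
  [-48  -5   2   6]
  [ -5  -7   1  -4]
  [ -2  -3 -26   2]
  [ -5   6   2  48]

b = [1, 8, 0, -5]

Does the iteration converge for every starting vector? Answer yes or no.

yes

Write A = D+L+U with D = diag(-48, -7, -26, 48).
T_GS = -(D+L)⁻¹U: row 0 first, T[0,2] = -(2)/(-48) = +0.0417; later rows by forward substitution.
  T[0,:] = [+0.0000  -0.1042  +0.0417  +0.1250]
  T[1,:] = [+0.0000  +0.0744  +0.1131  -0.6607]
  T[2,:] = [+0.0000  -0.0006  -0.0163  +0.1435]
  T[3,:] = [+0.0000  -0.0201  -0.0091  +0.0896]
|eigenvalues of T|: 0.1868, 0.0514, 0.0124, 0.0000.
ρ = 0.1868; 0.1868 < 1: convergent.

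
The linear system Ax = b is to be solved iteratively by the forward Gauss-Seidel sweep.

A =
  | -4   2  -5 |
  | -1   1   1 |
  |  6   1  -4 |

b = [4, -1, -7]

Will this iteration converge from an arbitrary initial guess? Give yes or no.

A = D + L + U where D = diag(-4, 1, -4).
Gauss-Seidel: T = -(D+L)⁻¹U, row 0 first, T[0,1] = -(2)/(-4) = +0.5000; later rows by forward substitution.
  T[0,:] = [+0.0000  +0.5000  -1.2500]
  T[1,:] = [+0.0000  +0.5000  -2.2500]
  T[2,:] = [+0.0000  +0.8750  -2.4375]
eigenvalue magnitudes: 1.4029, 0.5346, 0.0000.
spectral radius ρ = 1.4029; 1.4029 > 1: divergent.

no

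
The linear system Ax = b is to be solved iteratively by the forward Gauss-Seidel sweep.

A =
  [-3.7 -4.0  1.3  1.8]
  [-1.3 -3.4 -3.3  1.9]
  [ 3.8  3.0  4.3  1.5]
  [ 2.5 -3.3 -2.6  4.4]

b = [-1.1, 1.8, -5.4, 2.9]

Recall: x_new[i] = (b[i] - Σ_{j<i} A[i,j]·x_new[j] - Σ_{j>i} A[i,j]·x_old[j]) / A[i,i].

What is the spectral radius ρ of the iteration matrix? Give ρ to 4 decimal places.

Diagonal D = diag(-3.7, -3.4, 4.3, 4.4); L, U strict lower/upper.
Gauss-Seidel: T = -(D+L)⁻¹U, row 0 first, T[0,1] = -(-4)/(-3.7) = -1.0811; later rows by forward substitution.
  T[0,:] = [+0.0000 -1.0811 +0.3514 +0.4865]
  T[1,:] = [+0.0000 +0.4134 -1.1049 +0.3728]
  T[2,:] = [+0.0000 +0.6670 +0.4604 -1.0389]
  T[3,:] = [+0.0000 +1.3184 -0.7563 -0.6107]
eigenvalue magnitudes: 1.1701, 0.6206, 0.2864, 0.0000.
ρ = 1.1701; 1.1701 > 1: divergent.

1.1701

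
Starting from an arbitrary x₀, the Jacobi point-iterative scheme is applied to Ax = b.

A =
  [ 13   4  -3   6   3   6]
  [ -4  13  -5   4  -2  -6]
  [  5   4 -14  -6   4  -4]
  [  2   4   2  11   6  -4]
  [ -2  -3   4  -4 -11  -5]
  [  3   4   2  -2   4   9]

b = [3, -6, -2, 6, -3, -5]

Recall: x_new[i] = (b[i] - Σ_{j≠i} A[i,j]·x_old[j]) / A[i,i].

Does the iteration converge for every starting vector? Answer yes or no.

no

Diagonal D = diag(13, 13, -14, 11, -11, 9); L, U strict lower/upper.
Jacobi: T = -D⁻¹(L+U), T[2,1] = -(4)/(-14) = +0.2857; T[2,2] = 0.
  T[0,:] = [+0.0000  -0.3077  +0.2308  -0.4615  -0.2308  -0.4615]
  T[1,:] = [+0.3077  +0.0000  +0.3846  -0.3077  +0.1538  +0.4615]
  T[2,:] = [+0.3571  +0.2857  +0.0000  -0.4286  +0.2857  -0.2857]
  T[3,:] = [-0.1818  -0.3636  -0.1818  +0.0000  -0.5455  +0.3636]
  T[4,:] = [-0.1818  -0.2727  +0.3636  -0.3636  +0.0000  -0.4545]
  T[5,:] = [-0.3333  -0.4444  -0.2222  +0.2222  -0.4444  +0.0000]
|λ(T)| sorted: 1.2458, 0.5517, 0.5517, 0.2466, 0.2466, 0.1524.
ρ = 1.2458; 1.2458 > 1: divergent.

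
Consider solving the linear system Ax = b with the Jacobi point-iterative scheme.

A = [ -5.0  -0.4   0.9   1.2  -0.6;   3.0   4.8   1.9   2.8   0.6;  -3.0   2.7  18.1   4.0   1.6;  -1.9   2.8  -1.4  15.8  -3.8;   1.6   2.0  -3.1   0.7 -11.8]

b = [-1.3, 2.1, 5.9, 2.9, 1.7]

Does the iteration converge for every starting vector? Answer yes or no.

Diagonal D = diag(-5, 4.8, 18.1, 15.8, -11.8); L, U strict lower/upper.
T_J = -D⁻¹(L+U): T[4,1] = -(2)/(-11.8) = +0.1695; T[4,4] = 0.
  T[0,:] = [+0.0000  -0.0800  +0.1800  +0.2400  -0.1200]
  T[1,:] = [-0.6250  +0.0000  -0.3958  -0.5833  -0.1250]
  T[2,:] = [+0.1657  -0.1492  +0.0000  -0.2210  -0.0884]
  T[3,:] = [+0.1203  -0.1772  +0.0886  +0.0000  +0.2405]
  T[4,:] = [+0.1356  +0.1695  -0.2627  +0.0593  +0.0000]
|eigenvalues of T|: 0.5617, 0.3168, 0.3053, 0.3053, 0.2266.
spectral radius ρ = 0.5617; 0.5617 < 1 ⇒ converges.

yes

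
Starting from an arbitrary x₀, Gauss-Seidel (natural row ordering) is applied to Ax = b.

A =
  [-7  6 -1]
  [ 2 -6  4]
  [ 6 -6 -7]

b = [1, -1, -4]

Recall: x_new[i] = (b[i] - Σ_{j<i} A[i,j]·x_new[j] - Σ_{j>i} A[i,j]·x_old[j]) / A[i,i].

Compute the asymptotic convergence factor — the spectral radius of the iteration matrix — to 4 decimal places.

A = D + L + U where D = diag(-7, -6, -7).
Gauss-Seidel: T = -(D+L)⁻¹U, row 0 first, T[0,2] = -(-1)/(-7) = -0.1429; later rows by forward substitution.
  T[0,:] = [+0.0000 +0.8571 -0.1429]
  T[1,:] = [+0.0000 +0.2857 +0.6190]
  T[2,:] = [+0.0000 +0.4898 -0.6531]
|λ(T)| sorted: 0.9072, 0.5399, 0.0000.
ρ(T) = max|λ| = 0.9072; 0.9072 < 1, so it converges for any x₀.

0.9072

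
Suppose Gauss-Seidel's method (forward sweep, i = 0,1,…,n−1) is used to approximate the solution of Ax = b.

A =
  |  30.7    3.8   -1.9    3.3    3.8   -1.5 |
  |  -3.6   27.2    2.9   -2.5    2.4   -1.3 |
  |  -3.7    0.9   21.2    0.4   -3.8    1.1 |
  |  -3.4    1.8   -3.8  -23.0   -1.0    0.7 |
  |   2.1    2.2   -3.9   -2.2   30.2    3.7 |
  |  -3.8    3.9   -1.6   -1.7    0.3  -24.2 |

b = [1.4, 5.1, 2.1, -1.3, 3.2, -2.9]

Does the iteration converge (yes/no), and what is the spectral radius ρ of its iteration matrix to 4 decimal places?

Split A = D + L + U, D = diag(30.7, 27.2, 21.2, -23, 30.2, -24.2).
GS T = -(D+L)⁻¹U: row 0 first, T[0,5] = -(-1.5)/(30.7) = +0.0489; later rows by forward substitution.
  T[0,:] = [+0.0000, -0.1238, +0.0619, -0.1075, -0.1238, +0.0489]
  T[1,:] = [+0.0000, -0.0164, -0.0984, +0.0777, -0.1046, +0.0543]
  T[2,:] = [+0.0000, -0.0209, +0.0150, -0.0409, +0.1621, -0.0457]
  T[3,:] = [+0.0000, +0.0205, -0.0193, +0.0287, -0.0601, +0.0350]
  T[4,:] = [+0.0000, +0.0086, +0.0034, -0.0014, +0.0328, -0.1332]
  T[5,:] = [+0.0000, +0.0168, -0.0252, +0.0301, -0.0035, -0.0000]
eigenvalue magnitudes: 0.1562, 0.0750, 0.0750, 0.0613, 0.0039, 0.0000.
ρ(T) = max|λ| = 0.1562; 0.1562 < 1 ⇒ converges.

yes, ρ = 0.1562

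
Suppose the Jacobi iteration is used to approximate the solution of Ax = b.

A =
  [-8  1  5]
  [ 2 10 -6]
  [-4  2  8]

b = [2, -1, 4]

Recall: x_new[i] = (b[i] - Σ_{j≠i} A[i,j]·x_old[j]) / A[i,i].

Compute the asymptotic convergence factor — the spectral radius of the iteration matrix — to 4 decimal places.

0.5195

Let D = diag(-8, 10, 8); L, U the strict triangles.
T_J = -D⁻¹(L+U): T[0,1] = -(1)/(-8) = +0.1250; T[0,0] = 0.
  T[0,:] = [+0.0000, +0.1250, +0.6250]
  T[1,:] = [-0.2000, +0.0000, +0.6000]
  T[2,:] = [+0.5000, -0.2500, +0.0000]
|roots of det(T-λI)|: 0.5195, 0.3638, 0.3638.
ρ(T) = max|λ| = 0.5195; 0.5195 < 1: convergent.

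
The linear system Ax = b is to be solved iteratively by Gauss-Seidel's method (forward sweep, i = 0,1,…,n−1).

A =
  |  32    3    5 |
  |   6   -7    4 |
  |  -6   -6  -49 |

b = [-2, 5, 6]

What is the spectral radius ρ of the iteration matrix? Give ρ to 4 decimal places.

Split A = D + L + U, D = diag(32, -7, -49).
Gauss-Seidel: T = -(D+L)⁻¹U, row 0 first, T[0,1] = -(3)/(32) = -0.0938; later rows by forward substitution.
  T[0,:] = [+0.0000 -0.0938 -0.1562]
  T[1,:] = [+0.0000 -0.0804 +0.4375]
  T[2,:] = [+0.0000 +0.0213 -0.0344]
eigenvalue magnitudes: 0.1567, 0.0419, 0.0000.
ρ = 0.1567; 0.1567 < 1 ⇒ converges.

0.1567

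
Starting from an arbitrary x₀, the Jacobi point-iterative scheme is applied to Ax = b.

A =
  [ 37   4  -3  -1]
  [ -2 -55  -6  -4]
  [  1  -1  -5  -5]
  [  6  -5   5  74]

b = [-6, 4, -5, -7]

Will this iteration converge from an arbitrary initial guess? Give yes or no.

Write A = D+L+U with D = diag(37, -55, -5, 74).
Jacobi T = -D⁻¹(L+U): T[2,0] = -(1)/(-5) = +0.2000; T[2,2] = 0.
  T[0,:] = [+0.0000 -0.1081 +0.0811 +0.0270]
  T[1,:] = [-0.0364 +0.0000 -0.1091 -0.0727]
  T[2,:] = [+0.2000 -0.2000 +0.0000 -1.0000]
  T[3,:] = [-0.0811 +0.0676 -0.0676 +0.0000]
eigenvalue magnitudes: 0.3826, 0.2280, 0.0935, 0.0935.
ρ(T) = max|λ| = 0.3826; 0.3826 < 1, so it converges for any x₀.

yes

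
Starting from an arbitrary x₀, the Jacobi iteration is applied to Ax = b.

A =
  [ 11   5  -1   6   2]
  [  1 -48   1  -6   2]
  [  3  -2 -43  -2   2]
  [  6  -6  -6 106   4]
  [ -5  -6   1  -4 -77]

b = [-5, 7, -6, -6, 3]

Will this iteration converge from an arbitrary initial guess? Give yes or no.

yes

Let D = diag(11, -48, -43, 106, -77); L, U the strict triangles.
Jacobi: T = -D⁻¹(L+U), T[1,0] = -(1)/(-48) = +0.0208; T[1,1] = 0.
  T[0,:] = [+0.0000, -0.4545, +0.0909, -0.5455, -0.1818]
  T[1,:] = [+0.0208, +0.0000, +0.0208, -0.1250, +0.0417]
  T[2,:] = [+0.0698, -0.0465, +0.0000, -0.0465, +0.0465]
  T[3,:] = [-0.0566, +0.0566, +0.0566, +0.0000, -0.0377]
  T[4,:] = [-0.0649, -0.0779, +0.0130, -0.0519, +0.0000]
eigenvalue magnitudes: 0.2662, 0.1474, 0.1474, 0.1187, 0.0290.
ρ = 0.2662; 0.2662 < 1, so it converges for any x₀.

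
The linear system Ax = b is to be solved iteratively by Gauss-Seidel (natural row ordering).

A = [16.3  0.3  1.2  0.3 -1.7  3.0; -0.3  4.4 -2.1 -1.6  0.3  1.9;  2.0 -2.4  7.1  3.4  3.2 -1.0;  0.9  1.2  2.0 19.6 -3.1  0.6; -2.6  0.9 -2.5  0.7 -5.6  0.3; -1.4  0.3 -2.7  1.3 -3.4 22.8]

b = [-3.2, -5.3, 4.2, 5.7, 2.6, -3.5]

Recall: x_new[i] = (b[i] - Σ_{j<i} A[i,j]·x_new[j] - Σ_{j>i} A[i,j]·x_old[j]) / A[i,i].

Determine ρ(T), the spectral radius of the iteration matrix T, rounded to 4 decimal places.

0.3188

Diagonal D = diag(16.3, 4.4, 7.1, 19.6, -5.6, 22.8); L, U strict lower/upper.
T_GS = -(D+L)⁻¹U: row 0 first, T[0,2] = -(1.2)/(16.3) = -0.0736; later rows by forward substitution.
  T[0,:] = [+0.0000 -0.0184 -0.0736 -0.0184 +0.1043 -0.1840]
  T[1,:] = [+0.0000 -0.0013 +0.4723 +0.3624 -0.0611 -0.4444]
  T[2,:] = [+0.0000 +0.0048 +0.1804 -0.3512 -0.5007 +0.0425]
  T[3,:] = [+0.0000 +0.0004 -0.0439 +0.0145 +0.2082 +0.0007]
  T[4,:] = [+0.0000 +0.0063 +0.0241 +0.2254 +0.1913 +0.0487]
  T[5,:] = [+0.0000 +0.0004 +0.0167 -0.0147 -0.0354 +0.0068]
moduli |λ_i(T)| = 0.3188, 0.2294, 0.1269, 0.0360, 0.0065, 0.0000.
ρ(T) = max|λ| = 0.3188; 0.3188 < 1: convergent.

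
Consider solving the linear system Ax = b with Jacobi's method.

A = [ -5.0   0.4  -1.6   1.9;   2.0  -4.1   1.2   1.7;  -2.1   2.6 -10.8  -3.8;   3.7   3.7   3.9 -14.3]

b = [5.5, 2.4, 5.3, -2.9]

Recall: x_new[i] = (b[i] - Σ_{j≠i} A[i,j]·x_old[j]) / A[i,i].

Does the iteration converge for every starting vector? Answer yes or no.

yes

Let D = diag(-5, -4.1, -10.8, -14.3); L, U the strict triangles.
T_J = -D⁻¹(L+U): T[0,1] = -(0.4)/(-5) = +0.0800; T[0,0] = 0.
  T[0,:] = [+0.0000, +0.0800, -0.3200, +0.3800]
  T[1,:] = [+0.4878, +0.0000, +0.2927, +0.4146]
  T[2,:] = [-0.1944, +0.2407, +0.0000, -0.3519]
  T[3,:] = [+0.2587, +0.2587, +0.2727, +0.0000]
|λ(T)| sorted: 0.5656, 0.4748, 0.1269, 0.0360.
ρ(T) = max|λ| = 0.5656; 0.5656 < 1, so it converges for any x₀.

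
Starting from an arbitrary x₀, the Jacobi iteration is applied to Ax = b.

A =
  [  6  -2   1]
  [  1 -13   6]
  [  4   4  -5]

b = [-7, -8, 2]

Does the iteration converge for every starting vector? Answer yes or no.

Split A = D + L + U, D = diag(6, -13, -5).
Jacobi T = -D⁻¹(L+U): T[1,2] = -(6)/(-13) = +0.4615; T[1,1] = 0.
  T[0,:] = [+0.0000, +0.3333, -0.1667]
  T[1,:] = [+0.0769, +0.0000, +0.4615]
  T[2,:] = [+0.8000, +0.8000, +0.0000]
|eigenvalues of T|: 0.6580, 0.4141, 0.4141.
spectral radius ρ = 0.6580; 0.6580 < 1 ⇒ converges.

yes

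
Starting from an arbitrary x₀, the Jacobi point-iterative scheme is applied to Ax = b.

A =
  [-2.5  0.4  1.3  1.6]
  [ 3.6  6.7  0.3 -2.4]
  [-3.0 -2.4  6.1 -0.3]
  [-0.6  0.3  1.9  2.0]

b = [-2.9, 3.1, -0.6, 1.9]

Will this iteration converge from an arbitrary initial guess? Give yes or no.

yes

Let D = diag(-2.5, 6.7, 6.1, 2); L, U the strict triangles.
Jacobi T = -D⁻¹(L+U): T[1,3] = -(-2.4)/(6.7) = +0.3582; T[1,1] = 0.
  T[0,:] = [+0.0000  +0.1600  +0.5200  +0.6400]
  T[1,:] = [-0.5373  +0.0000  -0.0448  +0.3582]
  T[2,:] = [+0.4918  +0.3934  +0.0000  +0.0492]
  T[3,:] = [+0.3000  -0.1500  -0.9500  +0.0000]
moduli |λ_i(T)| = 0.9470, 0.6701, 0.6701, 0.3314.
ρ = 0.9470; 0.9470 < 1, so it converges for any x₀.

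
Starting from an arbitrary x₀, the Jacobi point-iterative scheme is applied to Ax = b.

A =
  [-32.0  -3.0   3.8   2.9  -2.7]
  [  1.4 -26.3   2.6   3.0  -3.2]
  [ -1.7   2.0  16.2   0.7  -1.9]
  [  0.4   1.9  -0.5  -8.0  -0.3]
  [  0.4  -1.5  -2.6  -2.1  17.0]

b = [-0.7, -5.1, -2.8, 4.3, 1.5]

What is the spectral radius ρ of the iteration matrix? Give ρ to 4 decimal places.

0.2523

Let D = diag(-32, -26.3, 16.2, -8, 17); L, U the strict triangles.
T_J = -D⁻¹(L+U): T[4,3] = -(-2.1)/(17) = +0.1235; T[4,4] = 0.
  T[0,:] = [+0.0000  -0.0938  +0.1187  +0.0906  -0.0844]
  T[1,:] = [+0.0532  +0.0000  +0.0989  +0.1141  -0.1217]
  T[2,:] = [+0.1049  -0.1235  +0.0000  -0.0432  +0.1173]
  T[3,:] = [+0.0500  +0.2375  -0.0625  +0.0000  -0.0375]
  T[4,:] = [-0.0235  +0.0882  +0.1529  +0.1235  +0.0000]
eigenvalue magnitudes: 0.2523, 0.1302, 0.1302, 0.1173, 0.0208.
spectral radius ρ = 0.2523; 0.2523 < 1 ⇒ converges.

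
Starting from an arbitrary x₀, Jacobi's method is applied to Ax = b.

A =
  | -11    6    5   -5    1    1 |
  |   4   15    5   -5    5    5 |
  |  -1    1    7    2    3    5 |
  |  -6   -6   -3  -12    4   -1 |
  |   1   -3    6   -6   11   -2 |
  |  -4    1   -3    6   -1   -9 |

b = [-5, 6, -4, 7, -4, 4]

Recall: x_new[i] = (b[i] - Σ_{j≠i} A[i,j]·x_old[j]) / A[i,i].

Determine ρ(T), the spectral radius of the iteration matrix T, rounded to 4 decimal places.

A = D + L + U where D = diag(-11, 15, 7, -12, 11, -9).
T_J = -D⁻¹(L+U): T[5,1] = -(1)/(-9) = +0.1111; T[5,5] = 0.
  T[0,:] = [+0.0000, +0.5455, +0.4545, -0.4545, +0.0909, +0.0909]
  T[1,:] = [-0.2667, +0.0000, -0.3333, +0.3333, -0.3333, -0.3333]
  T[2,:] = [+0.1429, -0.1429, +0.0000, -0.2857, -0.4286, -0.7143]
  T[3,:] = [-0.5000, -0.5000, -0.2500, +0.0000, +0.3333, -0.0833]
  T[4,:] = [-0.0909, +0.2727, -0.5455, +0.5455, +0.0000, +0.1818]
  T[5,:] = [-0.4444, +0.1111, -0.3333, +0.6667, -0.1111, +0.0000]
|eigenvalues of T|: 1.1553, 0.6898, 0.6777, 0.6777, 0.1549, 0.1549.
ρ(T) = max|λ| = 1.1553; 1.1553 > 1: divergent.

1.1553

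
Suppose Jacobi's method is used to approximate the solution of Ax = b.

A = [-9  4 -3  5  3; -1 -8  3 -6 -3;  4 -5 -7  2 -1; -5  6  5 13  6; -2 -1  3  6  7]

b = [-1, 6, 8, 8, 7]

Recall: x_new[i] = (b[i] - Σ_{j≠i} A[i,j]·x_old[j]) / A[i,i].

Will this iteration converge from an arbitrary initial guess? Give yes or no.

no

Split A = D + L + U, D = diag(-9, -8, -7, 13, 7).
T_J = -D⁻¹(L+U): T[2,3] = -(2)/(-7) = +0.2857; T[2,2] = 0.
  T[0,:] = [+0.0000 +0.4444 -0.3333 +0.5556 +0.3333]
  T[1,:] = [-0.1250 +0.0000 +0.3750 -0.7500 -0.3750]
  T[2,:] = [+0.5714 -0.7143 +0.0000 +0.2857 -0.1429]
  T[3,:] = [+0.3846 -0.4615 -0.3846 +0.0000 -0.4615]
  T[4,:] = [+0.2857 +0.1429 -0.4286 -0.8571 +0.0000]
|roots of det(T-λI)|: 1.2644, 0.8296, 0.8296, 0.5263, 0.1483.
spectral radius ρ = 1.2644; 1.2644 > 1 ⇒ diverges.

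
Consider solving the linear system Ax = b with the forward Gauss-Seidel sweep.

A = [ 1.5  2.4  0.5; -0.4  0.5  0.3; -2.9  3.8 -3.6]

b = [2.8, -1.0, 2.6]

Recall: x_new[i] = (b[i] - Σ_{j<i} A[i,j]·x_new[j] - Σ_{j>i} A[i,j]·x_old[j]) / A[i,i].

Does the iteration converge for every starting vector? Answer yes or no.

Write A = D+L+U with D = diag(1.5, 0.5, -3.6).
GS T = -(D+L)⁻¹U: row 0 first, T[0,2] = -(0.5)/(1.5) = -0.3333; later rows by forward substitution.
  T[0,:] = [+0.0000 -1.6000 -0.3333]
  T[1,:] = [+0.0000 -1.2800 -0.8667]
  T[2,:] = [+0.0000 -0.0622 -0.6463]
|λ(T)| sorted: 1.3560, 0.5703, 0.0000.
spectral radius ρ = 1.3560; 1.3560 > 1, so it fails to converge.

no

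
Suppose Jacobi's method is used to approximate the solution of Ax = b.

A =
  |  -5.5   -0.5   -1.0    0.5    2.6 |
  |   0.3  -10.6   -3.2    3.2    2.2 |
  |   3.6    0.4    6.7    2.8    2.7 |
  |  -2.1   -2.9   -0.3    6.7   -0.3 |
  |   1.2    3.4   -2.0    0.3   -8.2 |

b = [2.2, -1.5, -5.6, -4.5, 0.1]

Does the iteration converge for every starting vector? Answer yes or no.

A = D + L + U where D = diag(-5.5, -10.6, 6.7, 6.7, -8.2).
Jacobi T = -D⁻¹(L+U): T[2,3] = -(2.8)/(6.7) = -0.4179; T[2,2] = 0.
  T[0,:] = [+0.0000  -0.0909  -0.1818  +0.0909  +0.4727]
  T[1,:] = [+0.0283  +0.0000  -0.3019  +0.3019  +0.2075]
  T[2,:] = [-0.5373  -0.0597  +0.0000  -0.4179  -0.4030]
  T[3,:] = [+0.3134  +0.4328  +0.0448  +0.0000  +0.0448]
  T[4,:] = [+0.1463  +0.4146  -0.2439  +0.0366  +0.0000]
moduli |λ_i(T)| = 0.8817, 0.5195, 0.3244, 0.3244, 0.0589.
spectral radius ρ = 0.8817; 0.8817 < 1: convergent.

yes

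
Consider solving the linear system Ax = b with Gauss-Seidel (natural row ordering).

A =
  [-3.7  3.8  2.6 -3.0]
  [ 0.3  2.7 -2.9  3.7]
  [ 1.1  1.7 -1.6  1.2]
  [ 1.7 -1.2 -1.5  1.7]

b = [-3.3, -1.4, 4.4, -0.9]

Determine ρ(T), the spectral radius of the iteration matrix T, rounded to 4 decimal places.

1.3239

Let D = diag(-3.7, 2.7, -1.6, 1.7); L, U the strict triangles.
Gauss-Seidel: T = -(D+L)⁻¹U, row 0 first, T[0,1] = -(3.8)/(-3.7) = +1.0270; later rows by forward substitution.
  T[0,:] = [+0.0000  +1.0270  +0.7027  -0.8108]
  T[1,:] = [+0.0000  -0.1141  +0.9960  -1.2803]
  T[2,:] = [+0.0000  +0.5848  +1.5414  -1.1677]
  T[3,:] = [+0.0000  -0.5915  +1.3604  -1.1233]
eigenvalue magnitudes: 1.3239, 1.0079, 0.6200, 0.0000.
ρ = 1.3239; 1.3239 > 1: divergent.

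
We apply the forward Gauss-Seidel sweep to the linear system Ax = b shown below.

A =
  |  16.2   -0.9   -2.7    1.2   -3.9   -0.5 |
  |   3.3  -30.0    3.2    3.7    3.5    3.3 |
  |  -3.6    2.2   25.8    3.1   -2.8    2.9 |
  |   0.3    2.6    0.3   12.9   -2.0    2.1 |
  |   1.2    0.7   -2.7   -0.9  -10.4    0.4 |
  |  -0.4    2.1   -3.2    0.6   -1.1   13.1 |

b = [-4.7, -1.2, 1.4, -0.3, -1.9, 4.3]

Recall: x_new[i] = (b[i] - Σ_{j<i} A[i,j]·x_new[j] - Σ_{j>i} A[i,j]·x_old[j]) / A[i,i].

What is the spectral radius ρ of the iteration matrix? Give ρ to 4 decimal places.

A = D + L + U where D = diag(16.2, -30, 25.8, 12.9, -10.4, 13.1).
GS T = -(D+L)⁻¹U: row 0 first, T[0,5] = -(-0.5)/(16.2) = +0.0309; later rows by forward substitution.
  T[0,:] = [+0.0000  +0.0556  +0.1667  -0.0741  +0.2407  +0.0309]
  T[1,:] = [+0.0000  +0.0061  +0.1250  +0.1152  +0.1431  +0.1134]
  T[2,:] = [+0.0000  +0.0072  +0.0126  -0.1403  +0.1299  -0.1178]
  T[3,:] = [+0.0000  -0.0027  -0.0294  -0.0182  +0.1176  -0.1836]
  T[4,:] = [+0.0000  +0.0052  +0.0269  +0.0372  -0.0065  +0.0961]
  T[5,:] = [+0.0000  +0.0030  -0.0083  -0.0510  +0.0102  -0.0295]
eigenvalue magnitudes: 0.1970, 0.0833, 0.0833, 0.0097, 0.0097, 0.0000.
spectral radius ρ = 0.1970; 0.1970 < 1, so it converges for any x₀.

0.1970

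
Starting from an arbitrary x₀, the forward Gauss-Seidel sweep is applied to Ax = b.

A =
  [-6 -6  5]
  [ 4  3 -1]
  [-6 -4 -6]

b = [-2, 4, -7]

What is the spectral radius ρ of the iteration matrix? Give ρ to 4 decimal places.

Write A = D+L+U with D = diag(-6, 3, -6).
Gauss-Seidel: T = -(D+L)⁻¹U, row 0 first, T[0,1] = -(-6)/(-6) = -1.0000; later rows by forward substitution.
  T[0,:] = [+0.0000 -1.0000 +0.8333]
  T[1,:] = [+0.0000 +1.3333 -0.7778]
  T[2,:] = [+0.0000 +0.1111 -0.3148]
eigenvalue magnitudes: 1.2791, 0.2606, 0.0000.
ρ = 1.2791; 1.2791 > 1: divergent.

1.2791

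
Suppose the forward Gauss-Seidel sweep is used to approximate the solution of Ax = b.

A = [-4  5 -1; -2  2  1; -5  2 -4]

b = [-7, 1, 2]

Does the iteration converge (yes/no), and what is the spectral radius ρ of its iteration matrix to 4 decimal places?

Split A = D + L + U, D = diag(-4, 2, -4).
Gauss-Seidel: T = -(D+L)⁻¹U, row 0 first, T[0,1] = -(5)/(-4) = +1.2500; later rows by forward substitution.
  T[0,:] = [+0.0000, +1.2500, -0.2500]
  T[1,:] = [+0.0000, +1.2500, -0.7500]
  T[2,:] = [+0.0000, -0.9375, -0.0625]
moduli |λ_i(T)| = 1.6585, 0.4710, 0.0000.
spectral radius ρ = 1.6585; 1.6585 > 1: divergent.

no, ρ = 1.6585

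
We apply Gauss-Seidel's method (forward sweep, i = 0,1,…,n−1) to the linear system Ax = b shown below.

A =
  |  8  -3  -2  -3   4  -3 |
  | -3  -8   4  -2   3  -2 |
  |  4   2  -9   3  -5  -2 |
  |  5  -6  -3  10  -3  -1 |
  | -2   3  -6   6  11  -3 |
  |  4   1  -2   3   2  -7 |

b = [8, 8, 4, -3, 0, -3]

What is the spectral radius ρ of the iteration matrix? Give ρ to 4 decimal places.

1.6222

A = D + L + U where D = diag(8, -8, -9, 10, 11, -7).
T_GS = -(D+L)⁻¹U: row 0 first, T[0,3] = -(-3)/(8) = +0.3750; later rows by forward substitution.
  T[0,:] = [+0.0000 +0.3750 +0.2500 +0.3750 -0.5000 +0.3750]
  T[1,:] = [+0.0000 -0.1406 +0.4062 -0.3906 +0.5625 -0.3906]
  T[2,:] = [+0.0000 +0.1354 +0.2014 +0.4132 -0.6528 -0.1424]
  T[3,:] = [+0.0000 -0.2313 +0.1792 -0.2979 +0.6917 -0.3646]
  T[4,:] = [+0.0000 +0.3065 -0.0532 +0.5626 -0.9777 +0.5687]
  T[5,:] = [+0.0000 +0.1440 +0.2049 +0.0735 -0.0017 +0.2054]
|eigenvalues of T|: 1.6222, 0.4657, 0.4657, 0.1089, 0.0763, 0.0000.
spectral radius ρ = 1.6222; 1.6222 > 1: divergent.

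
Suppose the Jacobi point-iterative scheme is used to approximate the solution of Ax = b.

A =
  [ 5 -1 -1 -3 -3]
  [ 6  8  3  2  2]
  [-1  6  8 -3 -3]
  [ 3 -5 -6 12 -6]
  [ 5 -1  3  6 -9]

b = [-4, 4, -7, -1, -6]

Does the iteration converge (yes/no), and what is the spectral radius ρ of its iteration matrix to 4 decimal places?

A = D + L + U where D = diag(5, 8, 8, 12, -9).
Jacobi T = -D⁻¹(L+U): T[3,4] = -(-6)/(12) = +0.5000; T[3,3] = 0.
  T[0,:] = [+0.0000 +0.2000 +0.2000 +0.6000 +0.6000]
  T[1,:] = [-0.7500 +0.0000 -0.3750 -0.2500 -0.2500]
  T[2,:] = [+0.1250 -0.7500 +0.0000 +0.3750 +0.3750]
  T[3,:] = [-0.2500 +0.4167 +0.5000 +0.0000 +0.5000]
  T[4,:] = [+0.5556 -0.1111 +0.3333 +0.6667 +0.0000]
moduli |λ_i(T)| = 1.1903, 0.6632, 0.6632, 0.4873, 0.4873.
ρ = 1.1903; 1.1903 > 1, so it fails to converge.

no, ρ = 1.1903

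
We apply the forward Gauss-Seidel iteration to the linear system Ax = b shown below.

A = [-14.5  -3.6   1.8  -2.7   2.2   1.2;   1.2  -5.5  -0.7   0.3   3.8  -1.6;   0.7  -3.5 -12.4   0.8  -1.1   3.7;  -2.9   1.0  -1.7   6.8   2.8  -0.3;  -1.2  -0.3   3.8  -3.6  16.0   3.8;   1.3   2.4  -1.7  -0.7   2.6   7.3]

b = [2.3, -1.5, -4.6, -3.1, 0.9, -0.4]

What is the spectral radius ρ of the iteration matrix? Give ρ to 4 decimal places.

0.4677

Write A = D+L+U with D = diag(-14.5, -5.5, -12.4, 6.8, 16, 7.3).
Gauss-Seidel: T = -(D+L)⁻¹U, row 0 first, T[0,3] = -(-2.7)/(-14.5) = -0.1862; later rows by forward substitution.
  T[0,:] = [+0.0000, -0.2483, +0.1241, -0.1862, +0.1517, +0.0828]
  T[1,:] = [+0.0000, -0.0542, -0.1002, +0.0139, +0.7240, -0.2729]
  T[2,:] = [+0.0000, +0.0013, +0.0353, +0.0501, -0.2845, +0.3801]
  T[3,:] = [+0.0000, -0.0976, +0.0765, -0.0689, -0.5247, +0.2146]
  T[4,:] = [+0.0000, -0.0419, +0.0163, -0.0411, -0.0255, -0.2784]
  T[5,:] = [+0.0000, +0.0679, +0.0206, +0.0483, -0.3725, +0.2832]
|roots of det(T-λI)|: 0.4677, 0.2325, 0.0823, 0.0823, 0.0483, 0.0000.
spectral radius ρ = 0.4677; 0.4677 < 1: convergent.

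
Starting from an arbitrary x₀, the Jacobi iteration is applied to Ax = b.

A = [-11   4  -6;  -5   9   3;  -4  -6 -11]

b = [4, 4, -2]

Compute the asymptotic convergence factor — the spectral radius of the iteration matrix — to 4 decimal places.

0.9023

A = D + L + U where D = diag(-11, 9, -11).
Jacobi: T = -D⁻¹(L+U), T[2,0] = -(-4)/(-11) = -0.3636; T[2,2] = 0.
  T[0,:] = [+0.0000, +0.3636, -0.5455]
  T[1,:] = [+0.5556, +0.0000, -0.3333]
  T[2,:] = [-0.3636, -0.5455, +0.0000]
eigenvalue magnitudes: 0.9023, 0.4817, 0.4817.
spectral radius ρ = 0.9023; 0.9023 < 1: convergent.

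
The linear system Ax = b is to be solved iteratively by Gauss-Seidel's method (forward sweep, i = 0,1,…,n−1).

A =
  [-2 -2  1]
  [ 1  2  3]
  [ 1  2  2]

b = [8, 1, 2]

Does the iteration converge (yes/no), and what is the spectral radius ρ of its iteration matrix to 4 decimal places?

no, ρ = 1.5000

A = D + L + U where D = diag(-2, 2, 2).
Gauss-Seidel: T = -(D+L)⁻¹U, row 0 first, T[0,1] = -(-2)/(-2) = -1.0000; later rows by forward substitution.
  T[0,:] = [+0.0000, -1.0000, +0.5000]
  T[1,:] = [+0.0000, +0.5000, -1.7500]
  T[2,:] = [+0.0000, +0.0000, +1.5000]
|roots of det(T-λI)|: 1.5000, 0.5000, 0.0000.
ρ = 1.5000; 1.5000 > 1 ⇒ diverges.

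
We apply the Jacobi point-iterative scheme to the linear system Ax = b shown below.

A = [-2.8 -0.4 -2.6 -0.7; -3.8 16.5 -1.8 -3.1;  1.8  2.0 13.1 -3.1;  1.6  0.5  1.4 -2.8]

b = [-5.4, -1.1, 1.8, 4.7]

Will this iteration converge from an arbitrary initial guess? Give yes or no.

A = D + L + U where D = diag(-2.8, 16.5, 13.1, -2.8).
Jacobi: T = -D⁻¹(L+U), T[1,0] = -(-3.8)/(16.5) = +0.2303; T[1,1] = 0.
  T[0,:] = [+0.0000  -0.1429  -0.9286  -0.2500]
  T[1,:] = [+0.2303  +0.0000  +0.1091  +0.1879]
  T[2,:] = [-0.1374  -0.1527  +0.0000  +0.2366]
  T[3,:] = [+0.5714  +0.1786  +0.5000  +0.0000]
|λ(T)| sorted: 0.5563, 0.4292, 0.4292, 0.0802.
ρ = 0.5563; 0.5563 < 1: convergent.

yes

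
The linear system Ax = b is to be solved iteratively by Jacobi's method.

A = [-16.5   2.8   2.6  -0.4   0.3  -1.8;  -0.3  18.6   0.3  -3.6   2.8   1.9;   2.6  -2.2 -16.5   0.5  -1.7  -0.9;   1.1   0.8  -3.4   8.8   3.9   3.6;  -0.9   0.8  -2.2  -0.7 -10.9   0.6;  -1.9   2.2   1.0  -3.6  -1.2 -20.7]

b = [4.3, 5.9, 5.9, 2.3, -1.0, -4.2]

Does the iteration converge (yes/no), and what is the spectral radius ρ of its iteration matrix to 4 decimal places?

Split A = D + L + U, D = diag(-16.5, 18.6, -16.5, 8.8, -10.9, -20.7).
T_J = -D⁻¹(L+U): T[5,2] = -(1)/(-20.7) = +0.0483; T[5,5] = 0.
  T[0,:] = [+0.0000  +0.1697  +0.1576  -0.0242  +0.0182  -0.1091]
  T[1,:] = [+0.0161  +0.0000  -0.0161  +0.1935  -0.1505  -0.1022]
  T[2,:] = [+0.1576  -0.1333  +0.0000  +0.0303  -0.1030  -0.0545]
  T[3,:] = [-0.1250  -0.0909  +0.3864  +0.0000  -0.4432  -0.4091]
  T[4,:] = [-0.0826  +0.0734  -0.2018  -0.0642  +0.0000  +0.0550]
  T[5,:] = [-0.0918  +0.1063  +0.0483  -0.1739  -0.0580  +0.0000]
eigenvalue magnitudes: 0.4150, 0.2739, 0.2369, 0.2369, 0.1981, 0.0595.
ρ(T) = max|λ| = 0.4150; 0.4150 < 1, so it converges for any x₀.

yes, ρ = 0.4150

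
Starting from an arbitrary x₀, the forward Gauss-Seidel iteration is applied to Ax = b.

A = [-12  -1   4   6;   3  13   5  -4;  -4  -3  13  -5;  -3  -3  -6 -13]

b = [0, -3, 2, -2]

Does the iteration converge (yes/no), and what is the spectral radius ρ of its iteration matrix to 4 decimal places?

Split A = D + L + U, D = diag(-12, 13, 13, -13).
GS T = -(D+L)⁻¹U: row 0 first, T[0,2] = -(4)/(-12) = +0.3333; later rows by forward substitution.
  T[0,:] = [+0.0000  -0.0833  +0.3333  +0.5000]
  T[1,:] = [+0.0000  +0.0192  -0.4615  +0.1923]
  T[2,:] = [+0.0000  -0.0212  -0.0039  +0.5828]
  T[3,:] = [+0.0000  +0.0246  +0.0314  -0.4288]
|eigenvalues of T|: 0.5031, 0.0752, 0.0752, 0.0000.
ρ(T) = max|λ| = 0.5031; 0.5031 < 1, so it converges for any x₀.

yes, ρ = 0.5031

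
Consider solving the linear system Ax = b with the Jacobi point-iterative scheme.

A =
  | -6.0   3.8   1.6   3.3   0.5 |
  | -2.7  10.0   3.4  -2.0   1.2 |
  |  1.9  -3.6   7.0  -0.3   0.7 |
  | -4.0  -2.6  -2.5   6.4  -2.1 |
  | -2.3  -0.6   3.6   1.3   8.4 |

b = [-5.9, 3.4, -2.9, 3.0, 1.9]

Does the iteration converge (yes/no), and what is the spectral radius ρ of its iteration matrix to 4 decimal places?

A = D + L + U where D = diag(-6, 10, 7, 6.4, 8.4).
T_J = -D⁻¹(L+U): T[1,3] = -(-2)/(10) = +0.2000; T[1,1] = 0.
  T[0,:] = [+0.0000, +0.6333, +0.2667, +0.5500, +0.0833]
  T[1,:] = [+0.2700, +0.0000, -0.3400, +0.2000, -0.1200]
  T[2,:] = [-0.2714, +0.5143, +0.0000, +0.0429, -0.1000]
  T[3,:] = [+0.6250, +0.4062, +0.3906, +0.0000, +0.3281]
  T[4,:] = [+0.2738, +0.0714, -0.4286, -0.1548, +0.0000]
|roots of det(T-λI)|: 0.8872, 0.5389, 0.5387, 0.5387, 0.1305.
ρ(T) = max|λ| = 0.8872; 0.8872 < 1 ⇒ converges.

yes, ρ = 0.8872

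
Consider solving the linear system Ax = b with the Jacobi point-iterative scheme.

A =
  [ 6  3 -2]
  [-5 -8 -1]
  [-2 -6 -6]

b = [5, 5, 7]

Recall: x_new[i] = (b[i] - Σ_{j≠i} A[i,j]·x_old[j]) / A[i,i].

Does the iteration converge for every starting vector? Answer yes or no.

yes

Let D = diag(6, -8, -6); L, U the strict triangles.
Jacobi T = -D⁻¹(L+U): T[1,0] = -(-5)/(-8) = -0.6250; T[1,1] = 0.
  T[0,:] = [+0.0000  -0.5000  +0.3333]
  T[1,:] = [-0.6250  +0.0000  -0.1250]
  T[2,:] = [-0.3333  -1.0000  +0.0000]
|roots of det(T-λI)|: 0.7576, 0.4975, 0.4975.
ρ = 0.7576; 0.7576 < 1 ⇒ converges.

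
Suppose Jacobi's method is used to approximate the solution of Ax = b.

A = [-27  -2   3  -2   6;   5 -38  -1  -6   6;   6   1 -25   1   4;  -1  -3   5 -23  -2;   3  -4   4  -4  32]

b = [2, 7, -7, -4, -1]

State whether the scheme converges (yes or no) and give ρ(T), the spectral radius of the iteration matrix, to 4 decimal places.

Write A = D+L+U with D = diag(-27, -38, -25, -23, 32).
Jacobi: T = -D⁻¹(L+U), T[1,3] = -(-6)/(-38) = -0.1579; T[1,1] = 0.
  T[0,:] = [+0.0000  -0.0741  +0.1111  -0.0741  +0.2222]
  T[1,:] = [+0.1316  +0.0000  -0.0263  -0.1579  +0.1579]
  T[2,:] = [+0.2400  +0.0400  +0.0000  +0.0400  +0.1600]
  T[3,:] = [-0.0435  -0.1304  +0.2174  +0.0000  -0.0870]
  T[4,:] = [-0.0938  +0.1250  -0.1250  +0.1250  +0.0000]
|roots of det(T-λI)|: 0.2575, 0.1703, 0.1703, 0.1177, 0.0911.
ρ = 0.2575; 0.2575 < 1, so it converges for any x₀.

yes, ρ = 0.2575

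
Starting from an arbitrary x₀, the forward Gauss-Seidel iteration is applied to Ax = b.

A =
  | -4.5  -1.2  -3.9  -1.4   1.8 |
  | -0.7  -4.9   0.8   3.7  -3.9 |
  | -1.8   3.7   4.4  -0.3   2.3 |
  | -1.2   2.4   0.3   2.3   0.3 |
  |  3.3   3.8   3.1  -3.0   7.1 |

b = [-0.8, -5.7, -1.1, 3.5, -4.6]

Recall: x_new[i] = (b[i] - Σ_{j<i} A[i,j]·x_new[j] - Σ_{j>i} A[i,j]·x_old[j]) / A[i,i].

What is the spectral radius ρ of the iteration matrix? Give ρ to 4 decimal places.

1.2619

A = D + L + U where D = diag(-4.5, -4.9, 4.4, 2.3, 7.1).
GS T = -(D+L)⁻¹U: row 0 first, T[0,2] = -(-3.9)/(-4.5) = -0.8667; later rows by forward substitution.
  T[0,:] = [+0.0000  -0.2667  -0.8667  -0.3111  +0.4000]
  T[1,:] = [+0.0000  +0.0381  +0.2871  +0.7995  -0.8531]
  T[2,:] = [+0.0000  -0.1411  -0.5959  -0.7314  +0.3583]
  T[3,:] = [+0.0000  -0.1605  -0.6740  -0.9012  +0.9217]
  T[4,:] = [+0.0000  +0.0974  +0.2246  -0.3448  +0.5037]
|λ(T)| sorted: 1.2619, 0.3584, 0.3584, 0.0011, 0.0000.
ρ(T) = max|λ| = 1.2619; 1.2619 > 1 ⇒ diverges.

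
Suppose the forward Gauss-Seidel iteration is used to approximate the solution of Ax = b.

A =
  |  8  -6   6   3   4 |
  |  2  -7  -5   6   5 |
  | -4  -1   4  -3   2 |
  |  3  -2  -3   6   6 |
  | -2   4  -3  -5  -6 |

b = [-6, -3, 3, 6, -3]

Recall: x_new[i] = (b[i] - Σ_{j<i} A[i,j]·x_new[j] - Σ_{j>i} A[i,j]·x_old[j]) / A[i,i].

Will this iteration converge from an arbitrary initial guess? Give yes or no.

no

A = D + L + U where D = diag(8, -7, 4, 6, -6).
T_GS = -(D+L)⁻¹U: row 0 first, T[0,4] = -(4)/(8) = -0.5000; later rows by forward substitution.
  T[0,:] = [+0.0000 +0.7500 -0.7500 -0.3750 -0.5000]
  T[1,:] = [+0.0000 +0.2143 -0.9286 +0.7500 +0.5714]
  T[2,:] = [+0.0000 +0.8036 -0.9821 +0.5625 -0.8571]
  T[3,:] = [+0.0000 +0.0982 -0.4256 +0.7188 -0.9881]
  T[4,:] = [+0.0000 -0.5908 +0.4767 -0.2552 +1.7996]
|roots of det(T-λI)|: 1.6658, 0.6579, 0.6579, 0.1858, 0.0000.
ρ = 1.6658; 1.6658 > 1, so it fails to converge.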